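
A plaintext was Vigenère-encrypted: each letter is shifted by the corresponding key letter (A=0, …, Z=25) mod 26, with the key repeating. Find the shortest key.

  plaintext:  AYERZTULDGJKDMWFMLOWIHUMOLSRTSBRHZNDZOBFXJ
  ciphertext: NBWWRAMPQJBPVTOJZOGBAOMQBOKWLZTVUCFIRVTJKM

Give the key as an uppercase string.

NDSFSHSE

  i= 0: N-A = 13 → N
  i= 1: B-Y =  3 → D
  i= 2: W-E = 18 → S
  i= 3: W-R =  5 → F
  i= 4: R-Z = 18 → S
  i= 5: A-T =  7 → H
  i= 6: M-U = 18 → S
  i= 7: P-L =  4 → E
  i= 8: Q-D = 13 → N
  i= 9: J-G =  3 → D
  i=10: B-J = 18 → S
  i=11: P-K =  5 → F
  i=12: V-D = 18 → S
  i=13: T-M =  7 → H
  i=14: O-W = 18 → S
  i=15: J-F =  4 → E
  i=16: Z-M = 13 → N
  i=17: O-L =  3 → D
  i=18: G-O = 18 → S
  i=19: B-W =  5 → F
  i=20: A-I = 18 → S
  i=21: O-H =  7 → H
  i=22: M-U = 18 → S
  i=23: Q-M =  4 → E
  i=24: B-O = 13 → N
  i=25: O-L =  3 → D
  i=26: K-S = 18 → S
  i=27: W-R =  5 → F
  i=28: L-T = 18 → S
  i=29: Z-S =  7 → H
  i=30: T-B = 18 → S
  i=31: V-R =  4 → E
  i=32: U-H = 13 → N
  i=33: C-Z =  3 → D
  i=34: F-N = 18 → S
  i=35: I-D =  5 → F
  i=36: R-Z = 18 → S
  i=37: V-O =  7 → H
  i=38: T-B = 18 → S
  i=39: J-F =  4 → E
  i=40: K-X = 13 → N
  i=41: M-J =  3 → D
  shifts repeat with period 8: NDSFSHSE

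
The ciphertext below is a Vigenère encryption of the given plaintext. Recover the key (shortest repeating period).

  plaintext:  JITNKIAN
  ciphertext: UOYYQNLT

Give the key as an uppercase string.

LGF

  i= 0: U-J = 11 → L
  i= 1: O-I =  6 → G
  i= 2: Y-T =  5 → F
  i= 3: Y-N = 11 → L
  i= 4: Q-K =  6 → G
  i= 5: N-I =  5 → F
  i= 6: L-A = 11 → L
  i= 7: T-N =  6 → G
  shifts repeat with period 3: LGF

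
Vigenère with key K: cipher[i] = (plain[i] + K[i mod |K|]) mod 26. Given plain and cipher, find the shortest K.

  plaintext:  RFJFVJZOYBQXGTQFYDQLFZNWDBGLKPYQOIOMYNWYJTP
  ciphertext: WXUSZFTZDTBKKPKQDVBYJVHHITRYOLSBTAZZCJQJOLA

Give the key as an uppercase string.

FSLNEWUL

  i= 0: W-R =  5 → F
  i= 1: X-F = 18 → S
  i= 2: U-J = 11 → L
  i= 3: S-F = 13 → N
  i= 4: Z-V =  4 → E
  i= 5: F-J = 22 → W
  i= 6: T-Z = 20 → U
  i= 7: Z-O = 11 → L
  i= 8: D-Y =  5 → F
  i= 9: T-B = 18 → S
  i=10: B-Q = 11 → L
  i=11: K-X = 13 → N
  i=12: K-G =  4 → E
  i=13: P-T = 22 → W
  i=14: K-Q = 20 → U
  i=15: Q-F = 11 → L
  i=16: D-Y =  5 → F
  i=17: V-D = 18 → S
  i=18: B-Q = 11 → L
  i=19: Y-L = 13 → N
  i=20: J-F =  4 → E
  i=21: V-Z = 22 → W
  i=22: H-N = 20 → U
  i=23: H-W = 11 → L
  i=24: I-D =  5 → F
  i=25: T-B = 18 → S
  i=26: R-G = 11 → L
  i=27: Y-L = 13 → N
  i=28: O-K =  4 → E
  i=29: L-P = 22 → W
  i=30: S-Y = 20 → U
  i=31: B-Q = 11 → L
  i=32: T-O =  5 → F
  i=33: A-I = 18 → S
  i=34: Z-O = 11 → L
  i=35: Z-M = 13 → N
  i=36: C-Y =  4 → E
  i=37: J-N = 22 → W
  i=38: Q-W = 20 → U
  i=39: J-Y = 11 → L
  i=40: O-J =  5 → F
  i=41: L-T = 18 → S
  i=42: A-P = 11 → L
  shifts repeat with period 8: FSLNEWUL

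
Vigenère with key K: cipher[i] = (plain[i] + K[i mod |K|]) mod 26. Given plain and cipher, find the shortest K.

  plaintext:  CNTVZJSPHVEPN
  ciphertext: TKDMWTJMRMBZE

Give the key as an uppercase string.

RXK

  i= 0: T-C = 17 → R
  i= 1: K-N = 23 → X
  i= 2: D-T = 10 → K
  i= 3: M-V = 17 → R
  i= 4: W-Z = 23 → X
  i= 5: T-J = 10 → K
  i= 6: J-S = 17 → R
  i= 7: M-P = 23 → X
  i= 8: R-H = 10 → K
  i= 9: M-V = 17 → R
  i=10: B-E = 23 → X
  i=11: Z-P = 10 → K
  i=12: E-N = 17 → R
  shifts repeat with period 3: RXK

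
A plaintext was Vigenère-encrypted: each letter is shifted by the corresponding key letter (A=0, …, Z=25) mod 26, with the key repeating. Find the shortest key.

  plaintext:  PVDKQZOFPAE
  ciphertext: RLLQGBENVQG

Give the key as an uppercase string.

  i= 0: R-P =  2 → C
  i= 1: L-V = 16 → Q
  i= 2: L-D =  8 → I
  i= 3: Q-K =  6 → G
  i= 4: G-Q = 16 → Q
  i= 5: B-Z =  2 → C
  i= 6: E-O = 16 → Q
  i= 7: N-F =  8 → I
  i= 8: V-P =  6 → G
  i= 9: Q-A = 16 → Q
  i=10: G-E =  2 → C
  shifts repeat with period 5: CQIGQ

CQIGQ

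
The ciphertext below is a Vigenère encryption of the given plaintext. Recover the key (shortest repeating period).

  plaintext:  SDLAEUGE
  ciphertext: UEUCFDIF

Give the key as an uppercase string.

  i= 0: U-S =  2 → C
  i= 1: E-D =  1 → B
  i= 2: U-L =  9 → J
  i= 3: C-A =  2 → C
  i= 4: F-E =  1 → B
  i= 5: D-U =  9 → J
  i= 6: I-G =  2 → C
  i= 7: F-E =  1 → B
  shifts repeat with period 3: CBJ

CBJ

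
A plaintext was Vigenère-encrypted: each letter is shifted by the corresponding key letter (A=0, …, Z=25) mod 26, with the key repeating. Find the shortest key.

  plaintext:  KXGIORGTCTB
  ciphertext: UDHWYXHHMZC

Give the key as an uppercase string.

KGBO

  i= 0: U-K = 10 → K
  i= 1: D-X =  6 → G
  i= 2: H-G =  1 → B
  i= 3: W-I = 14 → O
  i= 4: Y-O = 10 → K
  i= 5: X-R =  6 → G
  i= 6: H-G =  1 → B
  i= 7: H-T = 14 → O
  i= 8: M-C = 10 → K
  i= 9: Z-T =  6 → G
  i=10: C-B =  1 → B
  shifts repeat with period 4: KGBO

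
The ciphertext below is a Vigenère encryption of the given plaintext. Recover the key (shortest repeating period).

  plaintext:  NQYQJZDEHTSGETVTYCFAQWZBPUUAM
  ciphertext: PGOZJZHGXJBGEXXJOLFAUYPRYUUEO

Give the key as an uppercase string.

CQQJAAE

  i= 0: P-N =  2 → C
  i= 1: G-Q = 16 → Q
  i= 2: O-Y = 16 → Q
  i= 3: Z-Q =  9 → J
  i= 4: J-J =  0 → A
  i= 5: Z-Z =  0 → A
  i= 6: H-D =  4 → E
  i= 7: G-E =  2 → C
  i= 8: X-H = 16 → Q
  i= 9: J-T = 16 → Q
  i=10: B-S =  9 → J
  i=11: G-G =  0 → A
  i=12: E-E =  0 → A
  i=13: X-T =  4 → E
  i=14: X-V =  2 → C
  i=15: J-T = 16 → Q
  i=16: O-Y = 16 → Q
  i=17: L-C =  9 → J
  i=18: F-F =  0 → A
  i=19: A-A =  0 → A
  i=20: U-Q =  4 → E
  i=21: Y-W =  2 → C
  i=22: P-Z = 16 → Q
  i=23: R-B = 16 → Q
  i=24: Y-P =  9 → J
  i=25: U-U =  0 → A
  i=26: U-U =  0 → A
  i=27: E-A =  4 → E
  i=28: O-M =  2 → C
  shifts repeat with period 7: CQQJAAE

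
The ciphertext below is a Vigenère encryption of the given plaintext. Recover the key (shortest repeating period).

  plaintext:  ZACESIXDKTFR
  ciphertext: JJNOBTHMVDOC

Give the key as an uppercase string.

  i= 0: J-Z = 10 → K
  i= 1: J-A =  9 → J
  i= 2: N-C = 11 → L
  i= 3: O-E = 10 → K
  i= 4: B-S =  9 → J
  i= 5: T-I = 11 → L
  i= 6: H-X = 10 → K
  i= 7: M-D =  9 → J
  i= 8: V-K = 11 → L
  i= 9: D-T = 10 → K
  i=10: O-F =  9 → J
  i=11: C-R = 11 → L
  shifts repeat with period 3: KJL

KJL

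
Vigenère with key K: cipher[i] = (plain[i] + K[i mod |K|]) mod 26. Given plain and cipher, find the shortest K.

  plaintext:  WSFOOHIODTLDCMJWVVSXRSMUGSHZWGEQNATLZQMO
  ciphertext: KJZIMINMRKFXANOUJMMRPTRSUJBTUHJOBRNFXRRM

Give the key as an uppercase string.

  i= 0: K-W = 14 → O
  i= 1: J-S = 17 → R
  i= 2: Z-F = 20 → U
  i= 3: I-O = 20 → U
  i= 4: M-O = 24 → Y
  i= 5: I-H =  1 → B
  i= 6: N-I =  5 → F
  i= 7: M-O = 24 → Y
  i= 8: R-D = 14 → O
  i= 9: K-T = 17 → R
  i=10: F-L = 20 → U
  i=11: X-D = 20 → U
  i=12: A-C = 24 → Y
  i=13: N-M =  1 → B
  i=14: O-J =  5 → F
  i=15: U-W = 24 → Y
  i=16: J-V = 14 → O
  i=17: M-V = 17 → R
  i=18: M-S = 20 → U
  i=19: R-X = 20 → U
  i=20: P-R = 24 → Y
  i=21: T-S =  1 → B
  i=22: R-M =  5 → F
  i=23: S-U = 24 → Y
  i=24: U-G = 14 → O
  i=25: J-S = 17 → R
  i=26: B-H = 20 → U
  i=27: T-Z = 20 → U
  i=28: U-W = 24 → Y
  i=29: H-G =  1 → B
  i=30: J-E =  5 → F
  i=31: O-Q = 24 → Y
  i=32: B-N = 14 → O
  i=33: R-A = 17 → R
  i=34: N-T = 20 → U
  i=35: F-L = 20 → U
  i=36: X-Z = 24 → Y
  i=37: R-Q =  1 → B
  i=38: R-M =  5 → F
  i=39: M-O = 24 → Y
  shifts repeat with period 8: ORUUYBFY

ORUUYBFY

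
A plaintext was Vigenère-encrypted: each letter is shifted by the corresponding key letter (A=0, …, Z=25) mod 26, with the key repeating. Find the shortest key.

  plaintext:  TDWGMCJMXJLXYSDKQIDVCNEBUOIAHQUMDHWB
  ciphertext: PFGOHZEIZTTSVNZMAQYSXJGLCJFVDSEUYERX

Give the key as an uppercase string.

WCKIVXV

  i= 0: P-T = 22 → W
  i= 1: F-D =  2 → C
  i= 2: G-W = 10 → K
  i= 3: O-G =  8 → I
  i= 4: H-M = 21 → V
  i= 5: Z-C = 23 → X
  i= 6: E-J = 21 → V
  i= 7: I-M = 22 → W
  i= 8: Z-X =  2 → C
  i= 9: T-J = 10 → K
  i=10: T-L =  8 → I
  i=11: S-X = 21 → V
  i=12: V-Y = 23 → X
  i=13: N-S = 21 → V
  i=14: Z-D = 22 → W
  i=15: M-K =  2 → C
  i=16: A-Q = 10 → K
  i=17: Q-I =  8 → I
  i=18: Y-D = 21 → V
  i=19: S-V = 23 → X
  i=20: X-C = 21 → V
  i=21: J-N = 22 → W
  i=22: G-E =  2 → C
  i=23: L-B = 10 → K
  i=24: C-U =  8 → I
  i=25: J-O = 21 → V
  i=26: F-I = 23 → X
  i=27: V-A = 21 → V
  i=28: D-H = 22 → W
  i=29: S-Q =  2 → C
  i=30: E-U = 10 → K
  i=31: U-M =  8 → I
  i=32: Y-D = 21 → V
  i=33: E-H = 23 → X
  i=34: R-W = 21 → V
  i=35: X-B = 22 → W
  shifts repeat with period 7: WCKIVXV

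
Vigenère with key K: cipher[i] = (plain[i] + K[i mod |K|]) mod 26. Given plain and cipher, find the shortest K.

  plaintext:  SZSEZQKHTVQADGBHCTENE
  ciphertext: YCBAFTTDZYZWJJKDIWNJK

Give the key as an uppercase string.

  i= 0: Y-S =  6 → G
  i= 1: C-Z =  3 → D
  i= 2: B-S =  9 → J
  i= 3: A-E = 22 → W
  i= 4: F-Z =  6 → G
  i= 5: T-Q =  3 → D
  i= 6: T-K =  9 → J
  i= 7: D-H = 22 → W
  i= 8: Z-T =  6 → G
  i= 9: Y-V =  3 → D
  i=10: Z-Q =  9 → J
  i=11: W-A = 22 → W
  i=12: J-D =  6 → G
  i=13: J-G =  3 → D
  i=14: K-B =  9 → J
  i=15: D-H = 22 → W
  i=16: I-C =  6 → G
  i=17: W-T =  3 → D
  i=18: N-E =  9 → J
  i=19: J-N = 22 → W
  i=20: K-E =  6 → G
  shifts repeat with period 4: GDJW

GDJW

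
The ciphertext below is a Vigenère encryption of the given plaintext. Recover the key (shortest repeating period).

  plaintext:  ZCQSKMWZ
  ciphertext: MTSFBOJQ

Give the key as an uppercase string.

  i= 0: M-Z = 13 → N
  i= 1: T-C = 17 → R
  i= 2: S-Q =  2 → C
  i= 3: F-S = 13 → N
  i= 4: B-K = 17 → R
  i= 5: O-M =  2 → C
  i= 6: J-W = 13 → N
  i= 7: Q-Z = 17 → R
  shifts repeat with period 3: NRC

NRC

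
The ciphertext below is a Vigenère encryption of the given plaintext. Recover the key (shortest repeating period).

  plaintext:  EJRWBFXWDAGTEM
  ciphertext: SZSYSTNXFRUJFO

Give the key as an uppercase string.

  i= 0: S-E = 14 → O
  i= 1: Z-J = 16 → Q
  i= 2: S-R =  1 → B
  i= 3: Y-W =  2 → C
  i= 4: S-B = 17 → R
  i= 5: T-F = 14 → O
  i= 6: N-X = 16 → Q
  i= 7: X-W =  1 → B
  i= 8: F-D =  2 → C
  i= 9: R-A = 17 → R
  i=10: U-G = 14 → O
  i=11: J-T = 16 → Q
  i=12: F-E =  1 → B
  i=13: O-M =  2 → C
  shifts repeat with period 5: OQBCR

OQBCR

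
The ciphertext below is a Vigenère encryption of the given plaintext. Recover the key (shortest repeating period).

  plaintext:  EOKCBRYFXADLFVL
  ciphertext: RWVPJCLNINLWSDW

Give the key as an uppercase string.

NIL

  i= 0: R-E = 13 → N
  i= 1: W-O =  8 → I
  i= 2: V-K = 11 → L
  i= 3: P-C = 13 → N
  i= 4: J-B =  8 → I
  i= 5: C-R = 11 → L
  i= 6: L-Y = 13 → N
  i= 7: N-F =  8 → I
  i= 8: I-X = 11 → L
  i= 9: N-A = 13 → N
  i=10: L-D =  8 → I
  i=11: W-L = 11 → L
  i=12: S-F = 13 → N
  i=13: D-V =  8 → I
  i=14: W-L = 11 → L
  shifts repeat with period 3: NIL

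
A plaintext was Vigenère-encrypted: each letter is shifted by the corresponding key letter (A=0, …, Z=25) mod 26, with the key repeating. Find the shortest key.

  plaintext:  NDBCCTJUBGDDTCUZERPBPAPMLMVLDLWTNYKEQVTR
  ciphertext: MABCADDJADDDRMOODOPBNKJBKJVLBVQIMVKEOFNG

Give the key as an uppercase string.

  i= 0: M-N = 25 → Z
  i= 1: A-D = 23 → X
  i= 2: B-B =  0 → A
  i= 3: C-C =  0 → A
  i= 4: A-C = 24 → Y
  i= 5: D-T = 10 → K
  i= 6: D-J = 20 → U
  i= 7: J-U = 15 → P
  i= 8: A-B = 25 → Z
  i= 9: D-G = 23 → X
  i=10: D-D =  0 → A
  i=11: D-D =  0 → A
  i=12: R-T = 24 → Y
  i=13: M-C = 10 → K
  i=14: O-U = 20 → U
  i=15: O-Z = 15 → P
  i=16: D-E = 25 → Z
  i=17: O-R = 23 → X
  i=18: P-P =  0 → A
  i=19: B-B =  0 → A
  i=20: N-P = 24 → Y
  i=21: K-A = 10 → K
  i=22: J-P = 20 → U
  i=23: B-M = 15 → P
  i=24: K-L = 25 → Z
  i=25: J-M = 23 → X
  i=26: V-V =  0 → A
  i=27: L-L =  0 → A
  i=28: B-D = 24 → Y
  i=29: V-L = 10 → K
  i=30: Q-W = 20 → U
  i=31: I-T = 15 → P
  i=32: M-N = 25 → Z
  i=33: V-Y = 23 → X
  i=34: K-K =  0 → A
  i=35: E-E =  0 → A
  i=36: O-Q = 24 → Y
  i=37: F-V = 10 → K
  i=38: N-T = 20 → U
  i=39: G-R = 15 → P
  shifts repeat with period 8: ZXAAYKUP

ZXAAYKUP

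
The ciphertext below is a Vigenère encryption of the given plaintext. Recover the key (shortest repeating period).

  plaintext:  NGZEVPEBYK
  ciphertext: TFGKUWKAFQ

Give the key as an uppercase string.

  i= 0: T-N =  6 → G
  i= 1: F-G = 25 → Z
  i= 2: G-Z =  7 → H
  i= 3: K-E =  6 → G
  i= 4: U-V = 25 → Z
  i= 5: W-P =  7 → H
  i= 6: K-E =  6 → G
  i= 7: A-B = 25 → Z
  i= 8: F-Y =  7 → H
  i= 9: Q-K =  6 → G
  shifts repeat with period 3: GZH

GZH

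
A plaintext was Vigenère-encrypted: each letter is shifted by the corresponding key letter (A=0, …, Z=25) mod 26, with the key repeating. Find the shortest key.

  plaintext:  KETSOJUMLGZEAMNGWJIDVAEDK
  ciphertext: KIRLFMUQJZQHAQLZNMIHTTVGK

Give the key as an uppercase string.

  i= 0: K-K =  0 → A
  i= 1: I-E =  4 → E
  i= 2: R-T = 24 → Y
  i= 3: L-S = 19 → T
  i= 4: F-O = 17 → R
  i= 5: M-J =  3 → D
  i= 6: U-U =  0 → A
  i= 7: Q-M =  4 → E
  i= 8: J-L = 24 → Y
  i= 9: Z-G = 19 → T
  i=10: Q-Z = 17 → R
  i=11: H-E =  3 → D
  i=12: A-A =  0 → A
  i=13: Q-M =  4 → E
  i=14: L-N = 24 → Y
  i=15: Z-G = 19 → T
  i=16: N-W = 17 → R
  i=17: M-J =  3 → D
  i=18: I-I =  0 → A
  i=19: H-D =  4 → E
  i=20: T-V = 24 → Y
  i=21: T-A = 19 → T
  i=22: V-E = 17 → R
  i=23: G-D =  3 → D
  i=24: K-K =  0 → A
  shifts repeat with period 6: AEYTRD

AEYTRD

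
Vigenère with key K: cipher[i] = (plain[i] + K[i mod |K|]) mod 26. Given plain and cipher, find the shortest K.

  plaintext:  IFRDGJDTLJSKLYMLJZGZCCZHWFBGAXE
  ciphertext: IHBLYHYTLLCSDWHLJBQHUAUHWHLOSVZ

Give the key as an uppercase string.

  i= 0: I-I =  0 → A
  i= 1: H-F =  2 → C
  i= 2: B-R = 10 → K
  i= 3: L-D =  8 → I
  i= 4: Y-G = 18 → S
  i= 5: H-J = 24 → Y
  i= 6: Y-D = 21 → V
  i= 7: T-T =  0 → A
  i= 8: L-L =  0 → A
  i= 9: L-J =  2 → C
  i=10: C-S = 10 → K
  i=11: S-K =  8 → I
  i=12: D-L = 18 → S
  i=13: W-Y = 24 → Y
  i=14: H-M = 21 → V
  i=15: L-L =  0 → A
  i=16: J-J =  0 → A
  i=17: B-Z =  2 → C
  i=18: Q-G = 10 → K
  i=19: H-Z =  8 → I
  i=20: U-C = 18 → S
  i=21: A-C = 24 → Y
  i=22: U-Z = 21 → V
  i=23: H-H =  0 → A
  i=24: W-W =  0 → A
  i=25: H-F =  2 → C
  i=26: L-B = 10 → K
  i=27: O-G =  8 → I
  i=28: S-A = 18 → S
  i=29: V-X = 24 → Y
  i=30: Z-E = 21 → V
  shifts repeat with period 8: ACKISYVA

ACKISYVA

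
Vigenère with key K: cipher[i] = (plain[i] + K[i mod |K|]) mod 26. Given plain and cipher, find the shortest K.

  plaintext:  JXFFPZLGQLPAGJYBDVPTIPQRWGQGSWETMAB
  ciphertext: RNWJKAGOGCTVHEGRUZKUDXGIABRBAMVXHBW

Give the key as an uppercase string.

  i= 0: R-J =  8 → I
  i= 1: N-X = 16 → Q
  i= 2: W-F = 17 → R
  i= 3: J-F =  4 → E
  i= 4: K-P = 21 → V
  i= 5: A-Z =  1 → B
  i= 6: G-L = 21 → V
  i= 7: O-G =  8 → I
  i= 8: G-Q = 16 → Q
  i= 9: C-L = 17 → R
  i=10: T-P =  4 → E
  i=11: V-A = 21 → V
  i=12: H-G =  1 → B
  i=13: E-J = 21 → V
  i=14: G-Y =  8 → I
  i=15: R-B = 16 → Q
  i=16: U-D = 17 → R
  i=17: Z-V =  4 → E
  i=18: K-P = 21 → V
  i=19: U-T =  1 → B
  i=20: D-I = 21 → V
  i=21: X-P =  8 → I
  i=22: G-Q = 16 → Q
  i=23: I-R = 17 → R
  i=24: A-W =  4 → E
  i=25: B-G = 21 → V
  i=26: R-Q =  1 → B
  i=27: B-G = 21 → V
  i=28: A-S =  8 → I
  i=29: M-W = 16 → Q
  i=30: V-E = 17 → R
  i=31: X-T =  4 → E
  i=32: H-M = 21 → V
  i=33: B-A =  1 → B
  i=34: W-B = 21 → V
  shifts repeat with period 7: IQREVBV

IQREVBV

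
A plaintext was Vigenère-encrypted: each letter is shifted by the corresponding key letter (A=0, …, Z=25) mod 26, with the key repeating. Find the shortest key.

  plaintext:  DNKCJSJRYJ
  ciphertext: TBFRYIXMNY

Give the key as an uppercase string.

  i= 0: T-D = 16 → Q
  i= 1: B-N = 14 → O
  i= 2: F-K = 21 → V
  i= 3: R-C = 15 → P
  i= 4: Y-J = 15 → P
  i= 5: I-S = 16 → Q
  i= 6: X-J = 14 → O
  i= 7: M-R = 21 → V
  i= 8: N-Y = 15 → P
  i= 9: Y-J = 15 → P
  shifts repeat with period 5: QOVPP

QOVPP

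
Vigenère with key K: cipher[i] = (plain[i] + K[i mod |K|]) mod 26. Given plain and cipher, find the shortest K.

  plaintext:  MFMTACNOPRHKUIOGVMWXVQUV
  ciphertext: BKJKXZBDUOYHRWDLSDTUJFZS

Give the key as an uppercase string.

PFXRXXO

  i= 0: B-M = 15 → P
  i= 1: K-F =  5 → F
  i= 2: J-M = 23 → X
  i= 3: K-T = 17 → R
  i= 4: X-A = 23 → X
  i= 5: Z-C = 23 → X
  i= 6: B-N = 14 → O
  i= 7: D-O = 15 → P
  i= 8: U-P =  5 → F
  i= 9: O-R = 23 → X
  i=10: Y-H = 17 → R
  i=11: H-K = 23 → X
  i=12: R-U = 23 → X
  i=13: W-I = 14 → O
  i=14: D-O = 15 → P
  i=15: L-G =  5 → F
  i=16: S-V = 23 → X
  i=17: D-M = 17 → R
  i=18: T-W = 23 → X
  i=19: U-X = 23 → X
  i=20: J-V = 14 → O
  i=21: F-Q = 15 → P
  i=22: Z-U =  5 → F
  i=23: S-V = 23 → X
  shifts repeat with period 7: PFXRXXO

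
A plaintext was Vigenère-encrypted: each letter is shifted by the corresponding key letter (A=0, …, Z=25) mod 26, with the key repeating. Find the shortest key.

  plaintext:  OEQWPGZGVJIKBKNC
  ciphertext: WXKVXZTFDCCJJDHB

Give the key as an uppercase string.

  i= 0: W-O =  8 → I
  i= 1: X-E = 19 → T
  i= 2: K-Q = 20 → U
  i= 3: V-W = 25 → Z
  i= 4: X-P =  8 → I
  i= 5: Z-G = 19 → T
  i= 6: T-Z = 20 → U
  i= 7: F-G = 25 → Z
  i= 8: D-V =  8 → I
  i= 9: C-J = 19 → T
  i=10: C-I = 20 → U
  i=11: J-K = 25 → Z
  i=12: J-B =  8 → I
  i=13: D-K = 19 → T
  i=14: H-N = 20 → U
  i=15: B-C = 25 → Z
  shifts repeat with period 4: ITUZ

ITUZ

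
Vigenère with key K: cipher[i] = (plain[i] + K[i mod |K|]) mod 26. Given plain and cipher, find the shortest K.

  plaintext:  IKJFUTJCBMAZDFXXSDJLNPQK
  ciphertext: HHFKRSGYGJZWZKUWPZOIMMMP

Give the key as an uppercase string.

  i= 0: H-I = 25 → Z
  i= 1: H-K = 23 → X
  i= 2: F-J = 22 → W
  i= 3: K-F =  5 → F
  i= 4: R-U = 23 → X
  i= 5: S-T = 25 → Z
  i= 6: G-J = 23 → X
  i= 7: Y-C = 22 → W
  i= 8: G-B =  5 → F
  i= 9: J-M = 23 → X
  i=10: Z-A = 25 → Z
  i=11: W-Z = 23 → X
  i=12: Z-D = 22 → W
  i=13: K-F =  5 → F
  i=14: U-X = 23 → X
  i=15: W-X = 25 → Z
  i=16: P-S = 23 → X
  i=17: Z-D = 22 → W
  i=18: O-J =  5 → F
  i=19: I-L = 23 → X
  i=20: M-N = 25 → Z
  i=21: M-P = 23 → X
  i=22: M-Q = 22 → W
  i=23: P-K =  5 → F
  shifts repeat with period 5: ZXWFX

ZXWFX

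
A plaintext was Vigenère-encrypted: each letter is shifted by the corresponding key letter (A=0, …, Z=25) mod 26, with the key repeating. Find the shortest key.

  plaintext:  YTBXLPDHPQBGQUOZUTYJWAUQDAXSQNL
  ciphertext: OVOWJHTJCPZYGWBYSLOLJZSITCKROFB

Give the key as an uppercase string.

QCNZYS

  i= 0: O-Y = 16 → Q
  i= 1: V-T =  2 → C
  i= 2: O-B = 13 → N
  i= 3: W-X = 25 → Z
  i= 4: J-L = 24 → Y
  i= 5: H-P = 18 → S
  i= 6: T-D = 16 → Q
  i= 7: J-H =  2 → C
  i= 8: C-P = 13 → N
  i= 9: P-Q = 25 → Z
  i=10: Z-B = 24 → Y
  i=11: Y-G = 18 → S
  i=12: G-Q = 16 → Q
  i=13: W-U =  2 → C
  i=14: B-O = 13 → N
  i=15: Y-Z = 25 → Z
  i=16: S-U = 24 → Y
  i=17: L-T = 18 → S
  i=18: O-Y = 16 → Q
  i=19: L-J =  2 → C
  i=20: J-W = 13 → N
  i=21: Z-A = 25 → Z
  i=22: S-U = 24 → Y
  i=23: I-Q = 18 → S
  i=24: T-D = 16 → Q
  i=25: C-A =  2 → C
  i=26: K-X = 13 → N
  i=27: R-S = 25 → Z
  i=28: O-Q = 24 → Y
  i=29: F-N = 18 → S
  i=30: B-L = 16 → Q
  shifts repeat with period 6: QCNZYS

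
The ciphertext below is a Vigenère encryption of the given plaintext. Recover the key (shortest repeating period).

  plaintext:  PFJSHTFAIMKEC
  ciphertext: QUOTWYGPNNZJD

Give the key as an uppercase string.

BPF

  i= 0: Q-P =  1 → B
  i= 1: U-F = 15 → P
  i= 2: O-J =  5 → F
  i= 3: T-S =  1 → B
  i= 4: W-H = 15 → P
  i= 5: Y-T =  5 → F
  i= 6: G-F =  1 → B
  i= 7: P-A = 15 → P
  i= 8: N-I =  5 → F
  i= 9: N-M =  1 → B
  i=10: Z-K = 15 → P
  i=11: J-E =  5 → F
  i=12: D-C =  1 → B
  shifts repeat with period 3: BPF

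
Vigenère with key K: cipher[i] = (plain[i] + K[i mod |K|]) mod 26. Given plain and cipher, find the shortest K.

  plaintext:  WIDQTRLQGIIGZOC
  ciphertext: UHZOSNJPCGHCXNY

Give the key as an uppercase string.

  i= 0: U-W = 24 → Y
  i= 1: H-I = 25 → Z
  i= 2: Z-D = 22 → W
  i= 3: O-Q = 24 → Y
  i= 4: S-T = 25 → Z
  i= 5: N-R = 22 → W
  i= 6: J-L = 24 → Y
  i= 7: P-Q = 25 → Z
  i= 8: C-G = 22 → W
  i= 9: G-I = 24 → Y
  i=10: H-I = 25 → Z
  i=11: C-G = 22 → W
  i=12: X-Z = 24 → Y
  i=13: N-O = 25 → Z
  i=14: Y-C = 22 → W
  shifts repeat with period 3: YZW

YZW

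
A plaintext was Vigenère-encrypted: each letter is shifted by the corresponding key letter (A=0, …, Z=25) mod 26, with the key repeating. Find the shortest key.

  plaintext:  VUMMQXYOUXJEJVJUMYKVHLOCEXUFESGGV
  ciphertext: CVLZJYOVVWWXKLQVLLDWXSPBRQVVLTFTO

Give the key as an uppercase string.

  i= 0: C-V =  7 → H
  i= 1: V-U =  1 → B
  i= 2: L-M = 25 → Z
  i= 3: Z-M = 13 → N
  i= 4: J-Q = 19 → T
  i= 5: Y-X =  1 → B
  i= 6: O-Y = 16 → Q
  i= 7: V-O =  7 → H
  i= 8: V-U =  1 → B
  i= 9: W-X = 25 → Z
  i=10: W-J = 13 → N
  i=11: X-E = 19 → T
  i=12: K-J =  1 → B
  i=13: L-V = 16 → Q
  i=14: Q-J =  7 → H
  i=15: V-U =  1 → B
  i=16: L-M = 25 → Z
  i=17: L-Y = 13 → N
  i=18: D-K = 19 → T
  i=19: W-V =  1 → B
  i=20: X-H = 16 → Q
  i=21: S-L =  7 → H
  i=22: P-O =  1 → B
  i=23: B-C = 25 → Z
  i=24: R-E = 13 → N
  i=25: Q-X = 19 → T
  i=26: V-U =  1 → B
  i=27: V-F = 16 → Q
  i=28: L-E =  7 → H
  i=29: T-S =  1 → B
  i=30: F-G = 25 → Z
  i=31: T-G = 13 → N
  i=32: O-V = 19 → T
  shifts repeat with period 7: HBZNTBQ

HBZNTBQ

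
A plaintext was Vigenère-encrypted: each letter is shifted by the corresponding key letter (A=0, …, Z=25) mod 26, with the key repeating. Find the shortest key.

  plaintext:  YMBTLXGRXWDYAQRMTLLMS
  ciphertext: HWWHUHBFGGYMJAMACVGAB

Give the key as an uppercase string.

JKVO

  i= 0: H-Y =  9 → J
  i= 1: W-M = 10 → K
  i= 2: W-B = 21 → V
  i= 3: H-T = 14 → O
  i= 4: U-L =  9 → J
  i= 5: H-X = 10 → K
  i= 6: B-G = 21 → V
  i= 7: F-R = 14 → O
  i= 8: G-X =  9 → J
  i= 9: G-W = 10 → K
  i=10: Y-D = 21 → V
  i=11: M-Y = 14 → O
  i=12: J-A =  9 → J
  i=13: A-Q = 10 → K
  i=14: M-R = 21 → V
  i=15: A-M = 14 → O
  i=16: C-T =  9 → J
  i=17: V-L = 10 → K
  i=18: G-L = 21 → V
  i=19: A-M = 14 → O
  i=20: B-S =  9 → J
  shifts repeat with period 4: JKVO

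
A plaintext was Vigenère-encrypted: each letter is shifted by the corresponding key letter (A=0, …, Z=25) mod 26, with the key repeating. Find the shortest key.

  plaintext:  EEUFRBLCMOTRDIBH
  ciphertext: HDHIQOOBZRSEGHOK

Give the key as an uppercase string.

DZN

  i= 0: H-E =  3 → D
  i= 1: D-E = 25 → Z
  i= 2: H-U = 13 → N
  i= 3: I-F =  3 → D
  i= 4: Q-R = 25 → Z
  i= 5: O-B = 13 → N
  i= 6: O-L =  3 → D
  i= 7: B-C = 25 → Z
  i= 8: Z-M = 13 → N
  i= 9: R-O =  3 → D
  i=10: S-T = 25 → Z
  i=11: E-R = 13 → N
  i=12: G-D =  3 → D
  i=13: H-I = 25 → Z
  i=14: O-B = 13 → N
  i=15: K-H =  3 → D
  shifts repeat with period 3: DZN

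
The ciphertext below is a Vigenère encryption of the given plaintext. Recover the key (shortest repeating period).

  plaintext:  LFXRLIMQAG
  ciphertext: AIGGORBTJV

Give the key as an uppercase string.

  i= 0: A-L = 15 → P
  i= 1: I-F =  3 → D
  i= 2: G-X =  9 → J
  i= 3: G-R = 15 → P
  i= 4: O-L =  3 → D
  i= 5: R-I =  9 → J
  i= 6: B-M = 15 → P
  i= 7: T-Q =  3 → D
  i= 8: J-A =  9 → J
  i= 9: V-G = 15 → P
  shifts repeat with period 3: PDJ

PDJ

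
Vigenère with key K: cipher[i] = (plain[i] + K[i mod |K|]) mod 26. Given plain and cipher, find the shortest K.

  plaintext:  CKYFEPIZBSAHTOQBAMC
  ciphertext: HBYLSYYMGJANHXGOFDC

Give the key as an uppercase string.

  i= 0: H-C =  5 → F
  i= 1: B-K = 17 → R
  i= 2: Y-Y =  0 → A
  i= 3: L-F =  6 → G
  i= 4: S-E = 14 → O
  i= 5: Y-P =  9 → J
  i= 6: Y-I = 16 → Q
  i= 7: M-Z = 13 → N
  i= 8: G-B =  5 → F
  i= 9: J-S = 17 → R
  i=10: A-A =  0 → A
  i=11: N-H =  6 → G
  i=12: H-T = 14 → O
  i=13: X-O =  9 → J
  i=14: G-Q = 16 → Q
  i=15: O-B = 13 → N
  i=16: F-A =  5 → F
  i=17: D-M = 17 → R
  i=18: C-C =  0 → A
  shifts repeat with period 8: FRAGOJQN

FRAGOJQN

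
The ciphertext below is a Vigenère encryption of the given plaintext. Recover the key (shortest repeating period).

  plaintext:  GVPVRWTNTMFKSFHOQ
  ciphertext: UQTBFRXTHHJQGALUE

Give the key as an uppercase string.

OVEG

  i= 0: U-G = 14 → O
  i= 1: Q-V = 21 → V
  i= 2: T-P =  4 → E
  i= 3: B-V =  6 → G
  i= 4: F-R = 14 → O
  i= 5: R-W = 21 → V
  i= 6: X-T =  4 → E
  i= 7: T-N =  6 → G
  i= 8: H-T = 14 → O
  i= 9: H-M = 21 → V
  i=10: J-F =  4 → E
  i=11: Q-K =  6 → G
  i=12: G-S = 14 → O
  i=13: A-F = 21 → V
  i=14: L-H =  4 → E
  i=15: U-O =  6 → G
  i=16: E-Q = 14 → O
  shifts repeat with period 4: OVEG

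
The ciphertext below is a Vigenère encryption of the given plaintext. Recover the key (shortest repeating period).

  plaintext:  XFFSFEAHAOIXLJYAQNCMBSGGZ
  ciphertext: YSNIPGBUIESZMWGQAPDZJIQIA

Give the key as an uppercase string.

BNIQKC

  i= 0: Y-X =  1 → B
  i= 1: S-F = 13 → N
  i= 2: N-F =  8 → I
  i= 3: I-S = 16 → Q
  i= 4: P-F = 10 → K
  i= 5: G-E =  2 → C
  i= 6: B-A =  1 → B
  i= 7: U-H = 13 → N
  i= 8: I-A =  8 → I
  i= 9: E-O = 16 → Q
  i=10: S-I = 10 → K
  i=11: Z-X =  2 → C
  i=12: M-L =  1 → B
  i=13: W-J = 13 → N
  i=14: G-Y =  8 → I
  i=15: Q-A = 16 → Q
  i=16: A-Q = 10 → K
  i=17: P-N =  2 → C
  i=18: D-C =  1 → B
  i=19: Z-M = 13 → N
  i=20: J-B =  8 → I
  i=21: I-S = 16 → Q
  i=22: Q-G = 10 → K
  i=23: I-G =  2 → C
  i=24: A-Z =  1 → B
  shifts repeat with period 6: BNIQKC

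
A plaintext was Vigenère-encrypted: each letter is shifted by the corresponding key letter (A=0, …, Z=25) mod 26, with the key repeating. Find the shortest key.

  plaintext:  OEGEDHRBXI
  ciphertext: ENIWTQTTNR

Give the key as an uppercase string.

  i= 0: E-O = 16 → Q
  i= 1: N-E =  9 → J
  i= 2: I-G =  2 → C
  i= 3: W-E = 18 → S
  i= 4: T-D = 16 → Q
  i= 5: Q-H =  9 → J
  i= 6: T-R =  2 → C
  i= 7: T-B = 18 → S
  i= 8: N-X = 16 → Q
  i= 9: R-I =  9 → J
  shifts repeat with period 4: QJCS

QJCS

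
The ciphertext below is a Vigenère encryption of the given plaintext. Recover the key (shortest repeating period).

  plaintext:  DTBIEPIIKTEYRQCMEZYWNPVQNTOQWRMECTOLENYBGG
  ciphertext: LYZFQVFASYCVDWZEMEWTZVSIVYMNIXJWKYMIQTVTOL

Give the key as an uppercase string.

  i= 0: L-D =  8 → I
  i= 1: Y-T =  5 → F
  i= 2: Z-B = 24 → Y
  i= 3: F-I = 23 → X
  i= 4: Q-E = 12 → M
  i= 5: V-P =  6 → G
  i= 6: F-I = 23 → X
  i= 7: A-I = 18 → S
  i= 8: S-K =  8 → I
  i= 9: Y-T =  5 → F
  i=10: C-E = 24 → Y
  i=11: V-Y = 23 → X
  i=12: D-R = 12 → M
  i=13: W-Q =  6 → G
  i=14: Z-C = 23 → X
  i=15: E-M = 18 → S
  i=16: M-E =  8 → I
  i=17: E-Z =  5 → F
  i=18: W-Y = 24 → Y
  i=19: T-W = 23 → X
  i=20: Z-N = 12 → M
  i=21: V-P =  6 → G
  i=22: S-V = 23 → X
  i=23: I-Q = 18 → S
  i=24: V-N =  8 → I
  i=25: Y-T =  5 → F
  i=26: M-O = 24 → Y
  i=27: N-Q = 23 → X
  i=28: I-W = 12 → M
  i=29: X-R =  6 → G
  i=30: J-M = 23 → X
  i=31: W-E = 18 → S
  i=32: K-C =  8 → I
  i=33: Y-T =  5 → F
  i=34: M-O = 24 → Y
  i=35: I-L = 23 → X
  i=36: Q-E = 12 → M
  i=37: T-N =  6 → G
  i=38: V-Y = 23 → X
  i=39: T-B = 18 → S
  i=40: O-G =  8 → I
  i=41: L-G =  5 → F
  shifts repeat with period 8: IFYXMGXS

IFYXMGXS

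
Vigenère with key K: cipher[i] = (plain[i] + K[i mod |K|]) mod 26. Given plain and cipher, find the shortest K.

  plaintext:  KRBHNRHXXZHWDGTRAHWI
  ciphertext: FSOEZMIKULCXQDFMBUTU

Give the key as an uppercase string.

VBNXM

  i= 0: F-K = 21 → V
  i= 1: S-R =  1 → B
  i= 2: O-B = 13 → N
  i= 3: E-H = 23 → X
  i= 4: Z-N = 12 → M
  i= 5: M-R = 21 → V
  i= 6: I-H =  1 → B
  i= 7: K-X = 13 → N
  i= 8: U-X = 23 → X
  i= 9: L-Z = 12 → M
  i=10: C-H = 21 → V
  i=11: X-W =  1 → B
  i=12: Q-D = 13 → N
  i=13: D-G = 23 → X
  i=14: F-T = 12 → M
  i=15: M-R = 21 → V
  i=16: B-A =  1 → B
  i=17: U-H = 13 → N
  i=18: T-W = 23 → X
  i=19: U-I = 12 → M
  shifts repeat with period 5: VBNXM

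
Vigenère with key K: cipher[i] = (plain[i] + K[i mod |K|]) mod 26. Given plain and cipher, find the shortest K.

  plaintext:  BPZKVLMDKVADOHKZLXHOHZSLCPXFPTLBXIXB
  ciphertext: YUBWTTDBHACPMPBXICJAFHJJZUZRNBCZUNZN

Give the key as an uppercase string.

  i= 0: Y-B = 23 → X
  i= 1: U-P =  5 → F
  i= 2: B-Z =  2 → C
  i= 3: W-K = 12 → M
  i= 4: T-V = 24 → Y
  i= 5: T-L =  8 → I
  i= 6: D-M = 17 → R
  i= 7: B-D = 24 → Y
  i= 8: H-K = 23 → X
  i= 9: A-V =  5 → F
  i=10: C-A =  2 → C
  i=11: P-D = 12 → M
  i=12: M-O = 24 → Y
  i=13: P-H =  8 → I
  i=14: B-K = 17 → R
  i=15: X-Z = 24 → Y
  i=16: I-L = 23 → X
  i=17: C-X =  5 → F
  i=18: J-H =  2 → C
  i=19: A-O = 12 → M
  i=20: F-H = 24 → Y
  i=21: H-Z =  8 → I
  i=22: J-S = 17 → R
  i=23: J-L = 24 → Y
  i=24: Z-C = 23 → X
  i=25: U-P =  5 → F
  i=26: Z-X =  2 → C
  i=27: R-F = 12 → M
  i=28: N-P = 24 → Y
  i=29: B-T =  8 → I
  i=30: C-L = 17 → R
  i=31: Z-B = 24 → Y
  i=32: U-X = 23 → X
  i=33: N-I =  5 → F
  i=34: Z-X =  2 → C
  i=35: N-B = 12 → M
  shifts repeat with period 8: XFCMYIRY

XFCMYIRY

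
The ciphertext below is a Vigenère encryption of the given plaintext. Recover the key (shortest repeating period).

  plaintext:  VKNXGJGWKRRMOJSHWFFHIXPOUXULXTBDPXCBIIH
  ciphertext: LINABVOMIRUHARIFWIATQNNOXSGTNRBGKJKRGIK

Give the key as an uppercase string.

QYADVMI

  i= 0: L-V = 16 → Q
  i= 1: I-K = 24 → Y
  i= 2: N-N =  0 → A
  i= 3: A-X =  3 → D
  i= 4: B-G = 21 → V
  i= 5: V-J = 12 → M
  i= 6: O-G =  8 → I
  i= 7: M-W = 16 → Q
  i= 8: I-K = 24 → Y
  i= 9: R-R =  0 → A
  i=10: U-R =  3 → D
  i=11: H-M = 21 → V
  i=12: A-O = 12 → M
  i=13: R-J =  8 → I
  i=14: I-S = 16 → Q
  i=15: F-H = 24 → Y
  i=16: W-W =  0 → A
  i=17: I-F =  3 → D
  i=18: A-F = 21 → V
  i=19: T-H = 12 → M
  i=20: Q-I =  8 → I
  i=21: N-X = 16 → Q
  i=22: N-P = 24 → Y
  i=23: O-O =  0 → A
  i=24: X-U =  3 → D
  i=25: S-X = 21 → V
  i=26: G-U = 12 → M
  i=27: T-L =  8 → I
  i=28: N-X = 16 → Q
  i=29: R-T = 24 → Y
  i=30: B-B =  0 → A
  i=31: G-D =  3 → D
  i=32: K-P = 21 → V
  i=33: J-X = 12 → M
  i=34: K-C =  8 → I
  i=35: R-B = 16 → Q
  i=36: G-I = 24 → Y
  i=37: I-I =  0 → A
  i=38: K-H =  3 → D
  shifts repeat with period 7: QYADVMI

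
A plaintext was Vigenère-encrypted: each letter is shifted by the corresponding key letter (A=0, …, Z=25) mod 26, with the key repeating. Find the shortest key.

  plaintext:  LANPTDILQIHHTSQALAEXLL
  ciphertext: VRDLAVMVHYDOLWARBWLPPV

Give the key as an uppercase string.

KRQWHSE

  i= 0: V-L = 10 → K
  i= 1: R-A = 17 → R
  i= 2: D-N = 16 → Q
  i= 3: L-P = 22 → W
  i= 4: A-T =  7 → H
  i= 5: V-D = 18 → S
  i= 6: M-I =  4 → E
  i= 7: V-L = 10 → K
  i= 8: H-Q = 17 → R
  i= 9: Y-I = 16 → Q
  i=10: D-H = 22 → W
  i=11: O-H =  7 → H
  i=12: L-T = 18 → S
  i=13: W-S =  4 → E
  i=14: A-Q = 10 → K
  i=15: R-A = 17 → R
  i=16: B-L = 16 → Q
  i=17: W-A = 22 → W
  i=18: L-E =  7 → H
  i=19: P-X = 18 → S
  i=20: P-L =  4 → E
  i=21: V-L = 10 → K
  shifts repeat with period 7: KRQWHSE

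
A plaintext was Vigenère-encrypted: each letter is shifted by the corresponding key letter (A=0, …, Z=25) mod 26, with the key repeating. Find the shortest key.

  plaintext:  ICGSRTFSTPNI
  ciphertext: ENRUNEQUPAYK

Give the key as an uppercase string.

  i= 0: E-I = 22 → W
  i= 1: N-C = 11 → L
  i= 2: R-G = 11 → L
  i= 3: U-S =  2 → C
  i= 4: N-R = 22 → W
  i= 5: E-T = 11 → L
  i= 6: Q-F = 11 → L
  i= 7: U-S =  2 → C
  i= 8: P-T = 22 → W
  i= 9: A-P = 11 → L
  i=10: Y-N = 11 → L
  i=11: K-I =  2 → C
  shifts repeat with period 4: WLLC

WLLC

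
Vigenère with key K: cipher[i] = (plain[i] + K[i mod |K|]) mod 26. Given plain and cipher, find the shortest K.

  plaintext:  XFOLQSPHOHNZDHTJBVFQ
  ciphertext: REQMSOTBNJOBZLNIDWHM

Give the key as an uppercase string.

  i= 0: R-X = 20 → U
  i= 1: E-F = 25 → Z
  i= 2: Q-O =  2 → C
  i= 3: M-L =  1 → B
  i= 4: S-Q =  2 → C
  i= 5: O-S = 22 → W
  i= 6: T-P =  4 → E
  i= 7: B-H = 20 → U
  i= 8: N-O = 25 → Z
  i= 9: J-H =  2 → C
  i=10: O-N =  1 → B
  i=11: B-Z =  2 → C
  i=12: Z-D = 22 → W
  i=13: L-H =  4 → E
  i=14: N-T = 20 → U
  i=15: I-J = 25 → Z
  i=16: D-B =  2 → C
  i=17: W-V =  1 → B
  i=18: H-F =  2 → C
  i=19: M-Q = 22 → W
  shifts repeat with period 7: UZCBCWE

UZCBCWE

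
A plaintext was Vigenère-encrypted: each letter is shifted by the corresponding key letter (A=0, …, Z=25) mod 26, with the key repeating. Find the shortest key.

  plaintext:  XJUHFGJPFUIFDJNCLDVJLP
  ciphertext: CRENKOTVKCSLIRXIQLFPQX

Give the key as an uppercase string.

  i= 0: C-X =  5 → F
  i= 1: R-J =  8 → I
  i= 2: E-U = 10 → K
  i= 3: N-H =  6 → G
  i= 4: K-F =  5 → F
  i= 5: O-G =  8 → I
  i= 6: T-J = 10 → K
  i= 7: V-P =  6 → G
  i= 8: K-F =  5 → F
  i= 9: C-U =  8 → I
  i=10: S-I = 10 → K
  i=11: L-F =  6 → G
  i=12: I-D =  5 → F
  i=13: R-J =  8 → I
  i=14: X-N = 10 → K
  i=15: I-C =  6 → G
  i=16: Q-L =  5 → F
  i=17: L-D =  8 → I
  i=18: F-V = 10 → K
  i=19: P-J =  6 → G
  i=20: Q-L =  5 → F
  i=21: X-P =  8 → I
  shifts repeat with period 4: FIKG

FIKG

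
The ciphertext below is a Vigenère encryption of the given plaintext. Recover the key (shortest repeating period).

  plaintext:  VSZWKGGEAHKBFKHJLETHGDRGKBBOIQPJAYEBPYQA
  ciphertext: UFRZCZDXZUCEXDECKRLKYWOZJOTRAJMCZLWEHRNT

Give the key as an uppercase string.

ZNSDSTXT

  i= 0: U-V = 25 → Z
  i= 1: F-S = 13 → N
  i= 2: R-Z = 18 → S
  i= 3: Z-W =  3 → D
  i= 4: C-K = 18 → S
  i= 5: Z-G = 19 → T
  i= 6: D-G = 23 → X
  i= 7: X-E = 19 → T
  i= 8: Z-A = 25 → Z
  i= 9: U-H = 13 → N
  i=10: C-K = 18 → S
  i=11: E-B =  3 → D
  i=12: X-F = 18 → S
  i=13: D-K = 19 → T
  i=14: E-H = 23 → X
  i=15: C-J = 19 → T
  i=16: K-L = 25 → Z
  i=17: R-E = 13 → N
  i=18: L-T = 18 → S
  i=19: K-H =  3 → D
  i=20: Y-G = 18 → S
  i=21: W-D = 19 → T
  i=22: O-R = 23 → X
  i=23: Z-G = 19 → T
  i=24: J-K = 25 → Z
  i=25: O-B = 13 → N
  i=26: T-B = 18 → S
  i=27: R-O =  3 → D
  i=28: A-I = 18 → S
  i=29: J-Q = 19 → T
  i=30: M-P = 23 → X
  i=31: C-J = 19 → T
  i=32: Z-A = 25 → Z
  i=33: L-Y = 13 → N
  i=34: W-E = 18 → S
  i=35: E-B =  3 → D
  i=36: H-P = 18 → S
  i=37: R-Y = 19 → T
  i=38: N-Q = 23 → X
  i=39: T-A = 19 → T
  shifts repeat with period 8: ZNSDSTXT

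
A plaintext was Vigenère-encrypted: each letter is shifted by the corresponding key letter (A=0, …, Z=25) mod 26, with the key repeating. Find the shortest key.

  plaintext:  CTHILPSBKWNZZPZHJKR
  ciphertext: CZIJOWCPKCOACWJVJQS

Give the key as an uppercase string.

AGBBDHKO

  i= 0: C-C =  0 → A
  i= 1: Z-T =  6 → G
  i= 2: I-H =  1 → B
  i= 3: J-I =  1 → B
  i= 4: O-L =  3 → D
  i= 5: W-P =  7 → H
  i= 6: C-S = 10 → K
  i= 7: P-B = 14 → O
  i= 8: K-K =  0 → A
  i= 9: C-W =  6 → G
  i=10: O-N =  1 → B
  i=11: A-Z =  1 → B
  i=12: C-Z =  3 → D
  i=13: W-P =  7 → H
  i=14: J-Z = 10 → K
  i=15: V-H = 14 → O
  i=16: J-J =  0 → A
  i=17: Q-K =  6 → G
  i=18: S-R =  1 → B
  shifts repeat with period 8: AGBBDHKO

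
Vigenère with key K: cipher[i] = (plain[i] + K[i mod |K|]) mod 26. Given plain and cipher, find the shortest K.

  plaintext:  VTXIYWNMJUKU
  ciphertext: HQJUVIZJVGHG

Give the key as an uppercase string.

  i= 0: H-V = 12 → M
  i= 1: Q-T = 23 → X
  i= 2: J-X = 12 → M
  i= 3: U-I = 12 → M
  i= 4: V-Y = 23 → X
  i= 5: I-W = 12 → M
  i= 6: Z-N = 12 → M
  i= 7: J-M = 23 → X
  i= 8: V-J = 12 → M
  i= 9: G-U = 12 → M
  i=10: H-K = 23 → X
  i=11: G-U = 12 → M
  shifts repeat with period 3: MXM

MXM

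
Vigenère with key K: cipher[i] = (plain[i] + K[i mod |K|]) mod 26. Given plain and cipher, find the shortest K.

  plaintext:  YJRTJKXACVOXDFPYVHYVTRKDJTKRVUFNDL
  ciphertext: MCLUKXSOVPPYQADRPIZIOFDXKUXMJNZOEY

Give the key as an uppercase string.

  i= 0: M-Y = 14 → O
  i= 1: C-J = 19 → T
  i= 2: L-R = 20 → U
  i= 3: U-T =  1 → B
  i= 4: K-J =  1 → B
  i= 5: X-K = 13 → N
  i= 6: S-X = 21 → V
  i= 7: O-A = 14 → O
  i= 8: V-C = 19 → T
  i= 9: P-V = 20 → U
  i=10: P-O =  1 → B
  i=11: Y-X =  1 → B
  i=12: Q-D = 13 → N
  i=13: A-F = 21 → V
  i=14: D-P = 14 → O
  i=15: R-Y = 19 → T
  i=16: P-V = 20 → U
  i=17: I-H =  1 → B
  i=18: Z-Y =  1 → B
  i=19: I-V = 13 → N
  i=20: O-T = 21 → V
  i=21: F-R = 14 → O
  i=22: D-K = 19 → T
  i=23: X-D = 20 → U
  i=24: K-J =  1 → B
  i=25: U-T =  1 → B
  i=26: X-K = 13 → N
  i=27: M-R = 21 → V
  i=28: J-V = 14 → O
  i=29: N-U = 19 → T
  i=30: Z-F = 20 → U
  i=31: O-N =  1 → B
  i=32: E-D =  1 → B
  i=33: Y-L = 13 → N
  shifts repeat with period 7: OTUBBNV

OTUBBNV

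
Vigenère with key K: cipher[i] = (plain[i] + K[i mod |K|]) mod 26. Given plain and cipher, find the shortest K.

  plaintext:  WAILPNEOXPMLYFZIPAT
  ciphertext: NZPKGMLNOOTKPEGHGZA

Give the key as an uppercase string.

RZHZ

  i= 0: N-W = 17 → R
  i= 1: Z-A = 25 → Z
  i= 2: P-I =  7 → H
  i= 3: K-L = 25 → Z
  i= 4: G-P = 17 → R
  i= 5: M-N = 25 → Z
  i= 6: L-E =  7 → H
  i= 7: N-O = 25 → Z
  i= 8: O-X = 17 → R
  i= 9: O-P = 25 → Z
  i=10: T-M =  7 → H
  i=11: K-L = 25 → Z
  i=12: P-Y = 17 → R
  i=13: E-F = 25 → Z
  i=14: G-Z =  7 → H
  i=15: H-I = 25 → Z
  i=16: G-P = 17 → R
  i=17: Z-A = 25 → Z
  i=18: A-T =  7 → H
  shifts repeat with period 4: RZHZ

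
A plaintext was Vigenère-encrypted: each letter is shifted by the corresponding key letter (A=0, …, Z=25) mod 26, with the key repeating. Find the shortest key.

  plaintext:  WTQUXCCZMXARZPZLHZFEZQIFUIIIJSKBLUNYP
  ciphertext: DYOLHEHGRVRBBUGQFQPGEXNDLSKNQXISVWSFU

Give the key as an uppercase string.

HFYRKCF

  i= 0: D-W =  7 → H
  i= 1: Y-T =  5 → F
  i= 2: O-Q = 24 → Y
  i= 3: L-U = 17 → R
  i= 4: H-X = 10 → K
  i= 5: E-C =  2 → C
  i= 6: H-C =  5 → F
  i= 7: G-Z =  7 → H
  i= 8: R-M =  5 → F
  i= 9: V-X = 24 → Y
  i=10: R-A = 17 → R
  i=11: B-R = 10 → K
  i=12: B-Z =  2 → C
  i=13: U-P =  5 → F
  i=14: G-Z =  7 → H
  i=15: Q-L =  5 → F
  i=16: F-H = 24 → Y
  i=17: Q-Z = 17 → R
  i=18: P-F = 10 → K
  i=19: G-E =  2 → C
  i=20: E-Z =  5 → F
  i=21: X-Q =  7 → H
  i=22: N-I =  5 → F
  i=23: D-F = 24 → Y
  i=24: L-U = 17 → R
  i=25: S-I = 10 → K
  i=26: K-I =  2 → C
  i=27: N-I =  5 → F
  i=28: Q-J =  7 → H
  i=29: X-S =  5 → F
  i=30: I-K = 24 → Y
  i=31: S-B = 17 → R
  i=32: V-L = 10 → K
  i=33: W-U =  2 → C
  i=34: S-N =  5 → F
  i=35: F-Y =  7 → H
  i=36: U-P =  5 → F
  shifts repeat with period 7: HFYRKCF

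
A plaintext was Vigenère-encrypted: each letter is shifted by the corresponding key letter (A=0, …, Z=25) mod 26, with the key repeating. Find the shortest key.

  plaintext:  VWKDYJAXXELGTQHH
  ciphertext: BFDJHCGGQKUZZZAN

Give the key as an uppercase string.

GJT

  i= 0: B-V =  6 → G
  i= 1: F-W =  9 → J
  i= 2: D-K = 19 → T
  i= 3: J-D =  6 → G
  i= 4: H-Y =  9 → J
  i= 5: C-J = 19 → T
  i= 6: G-A =  6 → G
  i= 7: G-X =  9 → J
  i= 8: Q-X = 19 → T
  i= 9: K-E =  6 → G
  i=10: U-L =  9 → J
  i=11: Z-G = 19 → T
  i=12: Z-T =  6 → G
  i=13: Z-Q =  9 → J
  i=14: A-H = 19 → T
  i=15: N-H =  6 → G
  shifts repeat with period 3: GJT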